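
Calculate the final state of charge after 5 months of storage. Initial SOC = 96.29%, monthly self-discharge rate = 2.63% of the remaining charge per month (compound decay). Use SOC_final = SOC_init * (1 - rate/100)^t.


decay = (1 - 2.63/100)^5 = 0.87524
SOC_final = 96.29 * 0.87524 = 84.28%

84.28%


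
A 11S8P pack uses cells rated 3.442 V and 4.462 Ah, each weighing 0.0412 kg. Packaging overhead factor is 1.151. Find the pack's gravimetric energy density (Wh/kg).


Step 1: V_pack = 11 * 3.442 = 37.862 V
Step 2: C_pack = 8 * 4.462 = 35.696 Ah
Step 3: E_pack = V_pack * C_pack = 37.862 * 35.696 = 1351.5 Wh
Step 4: m_pack = 11 * 8 * 0.0412 * 1.151 = 4.1731 kg
Step 5: ED = E_pack / m_pack = 1351.5 / 4.1731 = 323.9 Wh/kg

323.9 Wh/kg


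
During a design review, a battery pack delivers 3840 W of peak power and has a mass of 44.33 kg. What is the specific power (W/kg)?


SP = P / m = 3840 / 44.33 = 86.62 W/kg

86.62 W/kg


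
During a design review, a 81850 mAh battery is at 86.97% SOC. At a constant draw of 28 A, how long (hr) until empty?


Convert: C_total = 81850 mAh = 81.85 Ah
Step 1: remaining = SOC/100 * C_total = 86.97/100 * 81.85 = 71.185 Ah
Step 2: t = remaining / I = 71.185 / 28 = 2.542 hr

2.542 hr


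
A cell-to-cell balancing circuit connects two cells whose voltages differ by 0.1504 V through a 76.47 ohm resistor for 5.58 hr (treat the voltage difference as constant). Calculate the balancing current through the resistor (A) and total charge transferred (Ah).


I_bal = dV / R = 0.1504 / 76.47 = 0.0019668 A
Q = I_bal * t = 0.0019668 * 5.58 = 0.01097 Ah

I=0.0019668 A, Q=0.01097 Ah


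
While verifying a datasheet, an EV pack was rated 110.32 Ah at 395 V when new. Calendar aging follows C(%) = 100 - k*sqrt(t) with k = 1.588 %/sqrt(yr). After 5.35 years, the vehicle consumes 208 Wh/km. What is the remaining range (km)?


Step 1: capacity retention = 100 - 1.588 * sqrt(5.35) = 100 - 1.588 * 2.313 = 96.327%
Step 2: C_now = 110.32 * 96.327/100 = 106.27 Ah
Step 3: E_pack = V * C_now = 395 * 106.27 = 41977 Wh
Step 4: range = E_pack / consumption = 41977 / 208 = 201.8 km

201.8 km


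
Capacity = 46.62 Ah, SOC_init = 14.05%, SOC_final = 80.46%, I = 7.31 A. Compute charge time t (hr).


delta_Ah = 46.62 * (80.46 - 14.05) / 100 = 30.96 Ah
t = delta_Ah / I = 30.96 / 7.31 = 4.235 hr

4.235 hr


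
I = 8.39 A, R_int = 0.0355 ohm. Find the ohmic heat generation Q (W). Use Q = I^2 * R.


I^2 = 70.392
Q = 70.392 * 0.0355 = 2.499 W

2.499 W


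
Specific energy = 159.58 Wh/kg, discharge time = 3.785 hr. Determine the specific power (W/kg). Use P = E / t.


Specific power = 159.58 Wh/kg / 3.785 hr = 42.16 W/kg

42.16 W/kg


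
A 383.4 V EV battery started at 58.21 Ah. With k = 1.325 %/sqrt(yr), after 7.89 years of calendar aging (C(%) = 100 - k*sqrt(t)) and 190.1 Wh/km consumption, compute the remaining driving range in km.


Step 1: capacity retention = 100 - 1.325 * sqrt(7.89) = 100 - 1.325 * 2.8089 = 96.278%
Step 2: C_now = 58.21 * 96.278/100 = 56.043 Ah
Step 3: E_pack = V * C_now = 383.4 * 56.043 = 21487 Wh
Step 4: range = E_pack / consumption = 21487 / 190.1 = 113.0 km

113.0 km


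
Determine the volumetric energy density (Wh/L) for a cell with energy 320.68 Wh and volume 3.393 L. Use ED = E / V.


Volumetric ED = 320.68 Wh / 3.393 L = 94.51 Wh/L

94.51 Wh/L


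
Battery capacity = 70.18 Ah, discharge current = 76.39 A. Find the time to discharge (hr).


Runtime = 70.18 Ah / 76.39 A = 0.9187 hr

0.9187 hr


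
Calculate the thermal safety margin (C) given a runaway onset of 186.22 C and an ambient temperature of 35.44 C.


margin = T_onset - T_ambient = 186.22 - 35.44 = 150.78 C

150.78 C


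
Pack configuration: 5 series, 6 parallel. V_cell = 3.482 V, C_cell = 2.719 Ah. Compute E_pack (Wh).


E = Ns * Vcell * Np * Ccell = 5 * 3.482 * 6 * 2.719 = 284.0 Wh

284.0 Wh


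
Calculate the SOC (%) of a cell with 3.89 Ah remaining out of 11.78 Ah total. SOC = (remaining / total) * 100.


SOC = (remaining / total) * 100 = (3.89 / 11.78) * 100 = 33.02%

33.02%


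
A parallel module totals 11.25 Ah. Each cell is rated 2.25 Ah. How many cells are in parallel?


n = C_total / C_cell = 11.25 / 2.25 = 5

5


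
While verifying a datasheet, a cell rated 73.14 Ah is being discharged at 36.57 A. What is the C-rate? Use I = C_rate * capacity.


Rearranging: C_rate = 36.57 / 73.14 = 0.5C

0.5C


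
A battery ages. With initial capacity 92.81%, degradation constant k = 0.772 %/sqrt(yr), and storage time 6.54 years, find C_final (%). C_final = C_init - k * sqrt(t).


sqrt(t) = sqrt(6.54) = 2.5573
C_final = 92.81 - 0.772 * 2.5573 = 90.84%

90.84%


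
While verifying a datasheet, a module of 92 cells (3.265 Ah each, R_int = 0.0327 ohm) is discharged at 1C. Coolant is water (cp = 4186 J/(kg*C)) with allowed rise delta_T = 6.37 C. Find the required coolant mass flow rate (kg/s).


Step 1: I = 1 * 3.265 = 3.265 A
Step 2: Q_cell = I^2 * R = 3.265^2 * 0.0327 = 0.34859 W
Step 3: Q_total = 92 * 0.34859 = 32.07 W
Step 4: m_dot = Q_total / (cp * dT) = 32.07 / (4186 * 6.37) = 0.001203 kg/s

0.001203 kg/s


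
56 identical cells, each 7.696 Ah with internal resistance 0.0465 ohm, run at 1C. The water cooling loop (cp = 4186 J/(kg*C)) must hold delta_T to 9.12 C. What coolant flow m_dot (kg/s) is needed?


Step 1: I = 1 * 7.696 = 7.696 A
Step 2: Q_cell = I^2 * R = 7.696^2 * 0.0465 = 2.7541 W
Step 3: Q_total = 56 * 2.7541 = 154.23 W
Step 4: m_dot = Q_total / (cp * dT) = 154.23 / (4186 * 9.12) = 0.004040 kg/s

0.004040 kg/s


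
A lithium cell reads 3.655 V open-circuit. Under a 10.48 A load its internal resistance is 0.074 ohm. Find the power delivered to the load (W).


Step 1: V_terminal = OCV - I*R = 3.655 - 10.48 * 0.074 = 2.8795 V
Step 2: P_out = V_terminal * I = 2.8795 * 10.48 = 30.18 W

30.18 W


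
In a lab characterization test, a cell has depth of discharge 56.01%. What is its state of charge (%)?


SOC = 100 - DOD = 100 - 56.01 = 43.99%

43.99%


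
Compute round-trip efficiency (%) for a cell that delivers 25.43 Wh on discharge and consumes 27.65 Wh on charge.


Round-trip efficiency = 25.43/27.65 * 100% = 91.97%

91.97%


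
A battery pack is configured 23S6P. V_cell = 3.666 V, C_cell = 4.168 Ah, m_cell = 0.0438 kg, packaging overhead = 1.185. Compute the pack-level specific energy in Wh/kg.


Step 1: V_pack = 23 * 3.666 = 84.318 V
Step 2: C_pack = 6 * 4.168 = 25.008 Ah
Step 3: E_pack = V_pack * C_pack = 84.318 * 25.008 = 2108.6 Wh
Step 4: m_pack = 23 * 6 * 0.0438 * 1.185 = 7.1626 kg
Step 5: ED = E_pack / m_pack = 2108.6 / 7.1626 = 294.4 Wh/kg

294.4 Wh/kg


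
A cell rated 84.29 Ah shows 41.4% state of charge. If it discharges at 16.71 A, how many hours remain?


Step 1: remaining = SOC/100 * C_total = 41.4/100 * 84.29 = 34.896 Ah
Step 2: t = remaining / I = 34.896 / 16.71 = 2.088 hr

2.088 hr


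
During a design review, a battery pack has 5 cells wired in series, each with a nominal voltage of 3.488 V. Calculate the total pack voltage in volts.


V_pack = n * V_cell = 5 * 3.488 = 17.44 V

17.44 V


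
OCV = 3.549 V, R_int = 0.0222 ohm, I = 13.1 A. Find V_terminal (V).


V = OCV - I*R = 3.549 - 13.1 * 0.0222 = 3.258 V

3.258 V


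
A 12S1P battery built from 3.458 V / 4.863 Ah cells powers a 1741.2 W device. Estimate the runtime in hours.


Step 1: E_pack = Ns * V_cell * Np * C_cell = 12 * 3.458 * 1 * 4.863 = 201.8 Wh
Step 2: t = E_pack / P = 201.8 / 1741.2 = 0.1159 hr

0.1159 hr


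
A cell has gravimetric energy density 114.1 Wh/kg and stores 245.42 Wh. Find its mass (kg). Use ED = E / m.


m = E / ED = 245.42 / 114.1 = 2.151 kg

2.151 kg


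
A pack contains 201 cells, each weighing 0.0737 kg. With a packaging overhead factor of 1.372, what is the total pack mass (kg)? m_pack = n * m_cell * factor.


Cell mass sum = 201 * 0.0737 = 14.814 kg
With overhead 1.372: m_pack = 14.814 * 1.372 = 20.32 kg

20.32 kg


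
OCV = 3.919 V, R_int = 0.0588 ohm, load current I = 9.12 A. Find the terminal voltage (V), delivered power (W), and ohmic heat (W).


Step 1: V_terminal = OCV - I*R = 3.919 - 9.12 * 0.0588 = 3.3827 V
Step 2: P_out = V_terminal * I = 3.3827 * 9.12 = 30.85 W
Step 3: Q = I^2 * R = 9.12^2 * 0.0588 = 4.891 W

V=3.3827 V, P=30.85 W, Q=4.891 W


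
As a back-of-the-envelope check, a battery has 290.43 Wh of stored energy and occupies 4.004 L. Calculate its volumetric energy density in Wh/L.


ED = E / V = 290.43 / 4.004 = 72.53 Wh/L

72.53 Wh/L


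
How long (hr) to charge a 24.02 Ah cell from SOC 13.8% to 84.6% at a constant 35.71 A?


Step 1: dSOC = 84.6% - 13.8% = 70.8%
Step 2: delta_Ah = 24.02 * 70.8 / 100 = 17.006 Ah
Step 3: t = 17.006 / 35.71 = 0.4762 hr

0.4762 hr


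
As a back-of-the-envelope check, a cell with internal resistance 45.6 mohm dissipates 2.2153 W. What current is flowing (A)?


Convert: R = 45.6 mohm = 0.0456 ohm
I = sqrt(Q / R) = sqrt(2.2153 / 0.0456) = sqrt(48.581) = 6.970 A

6.970 A


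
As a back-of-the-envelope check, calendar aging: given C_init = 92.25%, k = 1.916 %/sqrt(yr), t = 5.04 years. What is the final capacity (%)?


sqrt(t) = sqrt(5.04) = 2.245
C_final = 92.25 - 1.916 * 2.245 = 87.95%

87.95%


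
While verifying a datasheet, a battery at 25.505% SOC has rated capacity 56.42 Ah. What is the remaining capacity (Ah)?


remaining = SOC / 100 * total = 25.505 / 100 * 56.42 = 14.39 Ah

14.39 Ah


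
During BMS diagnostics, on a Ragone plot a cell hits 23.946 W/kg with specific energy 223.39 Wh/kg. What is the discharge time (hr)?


t = E / P = 223.39 / 23.946 = 9.329 hr

9.329 hr


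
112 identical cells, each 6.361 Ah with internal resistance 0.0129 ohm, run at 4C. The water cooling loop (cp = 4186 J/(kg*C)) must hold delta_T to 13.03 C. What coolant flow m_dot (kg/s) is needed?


Step 1: I = 4 * 6.361 = 25.444 A
Step 2: Q_cell = I^2 * R = 25.444^2 * 0.0129 = 8.3514 W
Step 3: Q_total = 112 * 8.3514 = 935.36 W
Step 4: m_dot = Q_total / (cp * dT) = 935.36 / (4186 * 13.03) = 0.01715 kg/s

0.01715 kg/s


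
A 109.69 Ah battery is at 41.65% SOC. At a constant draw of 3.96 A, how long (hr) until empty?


Step 1: remaining = SOC/100 * C_total = 41.65/100 * 109.69 = 45.686 Ah
Step 2: t = remaining / I = 45.686 / 3.96 = 11.54 hr

11.54 hr


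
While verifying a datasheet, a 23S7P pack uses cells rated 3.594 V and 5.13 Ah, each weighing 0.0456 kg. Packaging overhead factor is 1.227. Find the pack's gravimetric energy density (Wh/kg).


Step 1: V_pack = 23 * 3.594 = 82.662 V
Step 2: C_pack = 7 * 5.13 = 35.91 Ah
Step 3: E_pack = V_pack * C_pack = 82.662 * 35.91 = 2968.4 Wh
Step 4: m_pack = 23 * 7 * 0.0456 * 1.227 = 9.0081 kg
Step 5: ED = E_pack / m_pack = 2968.4 / 9.0081 = 329.5 Wh/kg

329.5 Wh/kg


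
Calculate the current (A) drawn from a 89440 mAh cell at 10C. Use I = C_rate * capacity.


Convert: capacity = 89440 mAh = 89.44 Ah
At 10C: I = 10 * 89.44 Ah = 894.4 A

894.4 A


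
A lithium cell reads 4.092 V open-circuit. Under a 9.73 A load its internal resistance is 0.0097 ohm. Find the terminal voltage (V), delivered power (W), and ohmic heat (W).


Step 1: V_terminal = OCV - I*R = 4.092 - 9.73 * 0.0097 = 3.9976 V
Step 2: P_out = V_terminal * I = 3.9976 * 9.73 = 38.90 W
Step 3: Q = I^2 * R = 9.73^2 * 0.0097 = 0.9183 W

V=3.9976 V, P=38.90 W, Q=0.9183 W


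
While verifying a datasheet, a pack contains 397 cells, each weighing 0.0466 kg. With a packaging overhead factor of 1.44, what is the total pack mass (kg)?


Cell mass sum = 397 * 0.0466 = 18.5 kg
With overhead 1.44: m_pack = 18.5 * 1.44 = 26.64 kg

26.64 kg


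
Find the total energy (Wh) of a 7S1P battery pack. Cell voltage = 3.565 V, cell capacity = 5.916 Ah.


E = Ns * Vcell * Np * Ccell = 7 * 3.565 * 1 * 5.916 = 147.6 Wh

147.6 Wh


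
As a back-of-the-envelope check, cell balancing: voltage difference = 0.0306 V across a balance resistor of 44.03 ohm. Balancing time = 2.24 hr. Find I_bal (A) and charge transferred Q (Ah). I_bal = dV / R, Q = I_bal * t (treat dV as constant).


First, Ohm's law: I_bal = 0.0306 V / 44.03 ohm = 6.9498e-04 A
Then Q = I * t = 6.9498e-04 A * 2.24 hr = 0.001557 Ah

I=6.9498e-04 A, Q=0.001557 Ah


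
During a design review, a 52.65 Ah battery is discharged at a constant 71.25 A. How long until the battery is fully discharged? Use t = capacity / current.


Runtime = 52.65 Ah / 71.25 A = 0.7389 hr

0.7389 hr


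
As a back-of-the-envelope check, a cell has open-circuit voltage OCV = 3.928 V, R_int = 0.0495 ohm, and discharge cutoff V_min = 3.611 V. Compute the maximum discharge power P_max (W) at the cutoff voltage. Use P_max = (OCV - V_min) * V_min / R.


P_max = (OCV - V_min) * V_min / R = (3.928 - 3.611) * 3.611 / 0.0495 = 0.317 * 3.611 / 0.0495 = 23.12 W

23.12 W


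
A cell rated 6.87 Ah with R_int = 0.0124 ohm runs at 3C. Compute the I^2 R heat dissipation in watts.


Step 1: I = C_rate * capacity = 3 * 6.87 = 20.61 A
Step 2: Q = I^2 * R = 20.61^2 * 0.0124 = 424.77 * 0.0124 = 5.267 W

5.267 W


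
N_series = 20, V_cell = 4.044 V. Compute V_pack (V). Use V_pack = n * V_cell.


V_pack = n * V_cell = 20 * 4.044 = 80.88 V

80.88 V


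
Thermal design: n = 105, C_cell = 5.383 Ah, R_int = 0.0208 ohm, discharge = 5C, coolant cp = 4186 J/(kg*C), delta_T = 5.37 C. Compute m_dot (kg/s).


Step 1: I = 5 * 5.383 = 26.915 A
Step 2: Q_cell = I^2 * R = 26.915^2 * 0.0208 = 15.068 W
Step 3: Q_total = 105 * 15.068 = 1582.1 W
Step 4: m_dot = Q_total / (cp * dT) = 1582.1 / (4186 * 5.37) = 0.07038 kg/s

0.07038 kg/s


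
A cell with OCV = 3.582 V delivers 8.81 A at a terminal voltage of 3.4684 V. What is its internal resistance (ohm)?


R = (OCV - V) / I = (3.582 - 3.4684) / 8.81 = 0.01289 ohm

0.01289 ohm


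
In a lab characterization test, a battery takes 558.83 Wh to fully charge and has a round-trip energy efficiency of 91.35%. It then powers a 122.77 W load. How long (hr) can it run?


Step 1: E_discharge = eta/100 * E_charge = 91.35/100 * 558.83 = 510.49 Wh
Step 2: t = E_discharge / P = 510.49 / 122.77 = 4.158 hr

4.158 hr


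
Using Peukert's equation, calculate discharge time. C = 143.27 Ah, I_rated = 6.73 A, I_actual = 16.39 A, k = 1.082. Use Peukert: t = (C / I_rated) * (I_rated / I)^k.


t_rated = C / I_rated = 143.27 / 6.73 = 21.288 hr
(I_rated/I)^k = (0.41062)^1.082 = 0.38172
t = t_rated * (I_rated/I)^k = 21.288 * 0.38172 = 8.126 hr

8.126 hr


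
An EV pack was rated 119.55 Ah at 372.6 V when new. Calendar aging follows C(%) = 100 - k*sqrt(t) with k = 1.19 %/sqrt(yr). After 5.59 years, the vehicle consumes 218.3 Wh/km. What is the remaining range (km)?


Step 1: capacity retention = 100 - 1.19 * sqrt(5.59) = 100 - 1.19 * 2.3643 = 97.186%
Step 2: C_now = 119.55 * 97.186/100 = 116.19 Ah
Step 3: E_pack = V * C_now = 372.6 * 116.19 = 43292 Wh
Step 4: range = E_pack / consumption = 43292 / 218.3 = 198.3 km

198.3 km


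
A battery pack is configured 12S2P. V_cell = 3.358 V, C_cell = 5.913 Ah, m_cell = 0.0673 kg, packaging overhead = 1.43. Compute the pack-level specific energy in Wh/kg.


Step 1: V_pack = 12 * 3.358 = 40.296 V
Step 2: C_pack = 2 * 5.913 = 11.826 Ah
Step 3: E_pack = V_pack * C_pack = 40.296 * 11.826 = 476.54 Wh
Step 4: m_pack = 12 * 2 * 0.0673 * 1.43 = 2.3097 kg
Step 5: ED = E_pack / m_pack = 476.54 / 2.3097 = 206.3 Wh/kg

206.3 Wh/kg


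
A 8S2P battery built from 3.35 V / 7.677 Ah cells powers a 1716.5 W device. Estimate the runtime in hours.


Step 1: E_pack = Ns * V_cell * Np * C_cell = 8 * 3.35 * 2 * 7.677 = 411.49 Wh
Step 2: t = E_pack / P = 411.49 / 1716.5 = 0.2397 hr

0.2397 hr


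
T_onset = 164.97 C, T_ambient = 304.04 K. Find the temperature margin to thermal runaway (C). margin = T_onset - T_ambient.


Convert: T_ambient = 304.04 K = 30.89 C
margin = 164.97 - 30.89 = 134.08 C

134.08 C


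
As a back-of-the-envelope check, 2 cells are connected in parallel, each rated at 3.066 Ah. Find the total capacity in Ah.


Parallel capacities add: 2 * 3.066 Ah = 6.132 Ah

6.132 Ah


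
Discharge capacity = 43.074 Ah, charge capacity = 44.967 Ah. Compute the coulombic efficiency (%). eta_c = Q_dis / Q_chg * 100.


Coulombic efficiency = 43.074/44.967 * 100% = 95.79%

95.79%


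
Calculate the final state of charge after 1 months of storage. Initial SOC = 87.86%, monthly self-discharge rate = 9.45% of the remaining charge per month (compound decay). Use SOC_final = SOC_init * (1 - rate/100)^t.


Monthly retention factor = 1 - 9.45/100 = 0.9055
Over 1 months: factor^1 = 0.9055
SOC_final = 87.86 * 0.9055 = 79.56%

79.56%


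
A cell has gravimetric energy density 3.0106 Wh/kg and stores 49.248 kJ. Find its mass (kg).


Convert: E = 49.248 kJ = 13.68 Wh
m = E / ED = 13.68 / 3.0106 = 4.544 kg

4.544 kg


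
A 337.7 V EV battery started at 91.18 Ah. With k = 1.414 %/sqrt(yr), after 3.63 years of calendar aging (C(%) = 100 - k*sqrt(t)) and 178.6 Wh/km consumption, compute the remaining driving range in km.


Step 1: capacity retention = 100 - 1.414 * sqrt(3.63) = 100 - 1.414 * 1.9053 = 97.306%
Step 2: C_now = 91.18 * 97.306/100 = 88.724 Ah
Step 3: E_pack = V * C_now = 337.7 * 88.724 = 29962 Wh
Step 4: range = E_pack / consumption = 29962 / 178.6 = 167.8 km

167.8 km


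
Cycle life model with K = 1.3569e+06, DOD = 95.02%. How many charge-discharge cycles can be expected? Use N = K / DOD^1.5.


DOD^1.5 = 926.24
N = K / DOD^1.5 = 1.3569e+06 / 926.24 = 1465

1465 cycles


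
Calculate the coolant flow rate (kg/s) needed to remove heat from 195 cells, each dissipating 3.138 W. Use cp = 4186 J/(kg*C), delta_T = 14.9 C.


Step 1: Total heat Q = 195 * 3.138 W = 611.91 W
Step 2: denom = cp * dT = 4186 * 14.9 = 62371
Step 3: m_dot = 611.91 / 62371 = 0.009811 kg/s

0.009811 kg/s


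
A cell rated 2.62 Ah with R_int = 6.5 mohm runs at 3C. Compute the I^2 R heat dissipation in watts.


Convert: R = 6.5 mohm = 0.0065 ohm
Step 1: I = C_rate * capacity = 3 * 2.62 = 7.86 A
Step 2: Q = I^2 * R = 7.86^2 * 0.0065 = 61.78 * 0.0065 = 0.4016 W

0.4016 W


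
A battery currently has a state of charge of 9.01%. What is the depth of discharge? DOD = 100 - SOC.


Complement of SOC: DOD = 100% - 9.01% = 90.99%

90.99%


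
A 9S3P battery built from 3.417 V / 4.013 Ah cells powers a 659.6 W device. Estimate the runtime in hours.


Step 1: E_pack = Ns * V_cell * Np * C_cell = 9 * 3.417 * 3 * 4.013 = 370.24 Wh
Step 2: t = E_pack / P = 370.24 / 659.6 = 0.5613 hr

0.5613 hr


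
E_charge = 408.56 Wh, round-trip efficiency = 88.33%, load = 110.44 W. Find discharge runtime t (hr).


Step 1: E_discharge = eta/100 * E_charge = 88.33/100 * 408.56 = 360.88 Wh
Step 2: t = E_discharge / P = 360.88 / 110.44 = 3.268 hr

3.268 hr


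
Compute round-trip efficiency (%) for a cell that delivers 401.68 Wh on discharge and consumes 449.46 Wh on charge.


eta_e = E_dis / E_chg * 100 = 401.68 / 449.46 * 100 = 89.37%

89.37%


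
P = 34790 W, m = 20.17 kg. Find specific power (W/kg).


Specific power = 34790 W / 20.17 kg = 1725 W/kg

1725 W/kg


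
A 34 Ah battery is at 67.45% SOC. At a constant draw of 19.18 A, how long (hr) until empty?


Step 1: remaining = SOC/100 * C_total = 67.45/100 * 34 = 22.933 Ah
Step 2: t = remaining / I = 22.933 / 19.18 = 1.196 hr

1.196 hr


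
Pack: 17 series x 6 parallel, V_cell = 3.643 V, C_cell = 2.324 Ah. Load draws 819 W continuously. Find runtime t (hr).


Step 1: E_pack = Ns * V_cell * Np * C_cell = 17 * 3.643 * 6 * 2.324 = 863.57 Wh
Step 2: t = E_pack / P = 863.57 / 819 = 1.054 hr

1.054 hr


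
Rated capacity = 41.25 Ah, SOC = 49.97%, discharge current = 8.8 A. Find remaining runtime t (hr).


Step 1: remaining = SOC/100 * C_total = 49.97/100 * 41.25 = 20.613 Ah
Step 2: t = remaining / I = 20.613 / 8.8 = 2.342 hr

2.342 hr


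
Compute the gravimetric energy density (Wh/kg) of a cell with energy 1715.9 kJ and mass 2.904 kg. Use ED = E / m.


Convert: E = 1715.9 kJ = 476.64 Wh
ED = E / m = 476.64 / 2.904 = 164.1 Wh/kg

164.1 Wh/kg


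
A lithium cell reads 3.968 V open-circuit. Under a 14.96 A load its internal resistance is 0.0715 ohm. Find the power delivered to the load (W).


Step 1: V_terminal = OCV - I*R = 3.968 - 14.96 * 0.0715 = 2.8984 V
Step 2: P_out = V_terminal * I = 2.8984 * 14.96 = 43.36 W

43.36 W


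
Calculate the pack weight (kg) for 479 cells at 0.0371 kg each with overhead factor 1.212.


Cell mass sum = 479 * 0.0371 = 17.771 kg
With overhead 1.212: m_pack = 17.771 * 1.212 = 21.54 kg

21.54 kg


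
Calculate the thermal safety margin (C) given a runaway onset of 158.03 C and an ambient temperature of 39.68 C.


Safety margin = 158.03 C - 39.68 C = 118.35 C

118.35 C


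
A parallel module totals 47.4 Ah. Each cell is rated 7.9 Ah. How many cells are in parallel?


n = C_total / C_cell = 47.4 / 7.9 = 6

6


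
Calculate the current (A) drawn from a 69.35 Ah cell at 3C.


I = C_rate * capacity = 3 * 69.35 = 208.05 A

208.05 A


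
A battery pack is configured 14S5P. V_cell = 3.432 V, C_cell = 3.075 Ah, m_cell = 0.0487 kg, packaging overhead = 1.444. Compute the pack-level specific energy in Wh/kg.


Step 1: V_pack = 14 * 3.432 = 48.048 V
Step 2: C_pack = 5 * 3.075 = 15.375 Ah
Step 3: E_pack = V_pack * C_pack = 48.048 * 15.375 = 738.74 Wh
Step 4: m_pack = 14 * 5 * 0.0487 * 1.444 = 4.9226 kg
Step 5: ED = E_pack / m_pack = 738.74 / 4.9226 = 150.1 Wh/kg

150.1 Wh/kg


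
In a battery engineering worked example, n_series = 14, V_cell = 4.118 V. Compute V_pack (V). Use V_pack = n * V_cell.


Series voltages add: 14 * 4.118 V = 57.652 V

57.652 V


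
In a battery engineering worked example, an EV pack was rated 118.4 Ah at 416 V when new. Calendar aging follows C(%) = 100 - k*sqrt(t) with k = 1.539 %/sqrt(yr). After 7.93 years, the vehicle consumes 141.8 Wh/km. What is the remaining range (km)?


Step 1: capacity retention = 100 - 1.539 * sqrt(7.93) = 100 - 1.539 * 2.816 = 95.666%
Step 2: C_now = 118.4 * 95.666/100 = 113.27 Ah
Step 3: E_pack = V * C_now = 416 * 113.27 = 47120 Wh
Step 4: range = E_pack / consumption = 47120 / 141.8 = 332.3 km

332.3 km


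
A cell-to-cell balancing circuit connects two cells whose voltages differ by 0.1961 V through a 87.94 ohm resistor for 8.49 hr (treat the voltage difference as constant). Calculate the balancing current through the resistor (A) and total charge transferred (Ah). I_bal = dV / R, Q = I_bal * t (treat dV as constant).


First, Ohm's law: I_bal = 0.1961 V / 87.94 ohm = 0.0022299 A
Then Q = I * t = 0.0022299 A * 8.49 hr = 0.01893 Ah

I=0.0022299 A, Q=0.01893 Ah


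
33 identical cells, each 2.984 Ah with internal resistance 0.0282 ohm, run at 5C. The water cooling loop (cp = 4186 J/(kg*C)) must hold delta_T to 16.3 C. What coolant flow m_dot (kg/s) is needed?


Step 1: I = 5 * 2.984 = 14.92 A
Step 2: Q_cell = I^2 * R = 14.92^2 * 0.0282 = 6.2775 W
Step 3: Q_total = 33 * 6.2775 = 207.16 W
Step 4: m_dot = Q_total / (cp * dT) = 207.16 / (4186 * 16.3) = 0.003036 kg/s

0.003036 kg/s


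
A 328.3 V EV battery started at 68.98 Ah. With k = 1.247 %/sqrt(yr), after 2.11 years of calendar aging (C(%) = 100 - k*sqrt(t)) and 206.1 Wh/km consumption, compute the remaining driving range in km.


Step 1: capacity retention = 100 - 1.247 * sqrt(2.11) = 100 - 1.247 * 1.4526 = 98.189%
Step 2: C_now = 68.98 * 98.189/100 = 67.731 Ah
Step 3: E_pack = V * C_now = 328.3 * 67.731 = 22236 Wh
Step 4: range = E_pack / consumption = 22236 / 206.1 = 107.9 km

107.9 km


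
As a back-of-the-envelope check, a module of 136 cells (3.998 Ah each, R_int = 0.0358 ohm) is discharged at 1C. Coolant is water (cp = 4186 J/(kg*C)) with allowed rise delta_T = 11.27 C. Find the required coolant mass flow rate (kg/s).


Step 1: I = 1 * 3.998 = 3.998 A
Step 2: Q_cell = I^2 * R = 3.998^2 * 0.0358 = 0.57223 W
Step 3: Q_total = 136 * 0.57223 = 77.823 W
Step 4: m_dot = Q_total / (cp * dT) = 77.823 / (4186 * 11.27) = 0.001650 kg/s

0.001650 kg/s


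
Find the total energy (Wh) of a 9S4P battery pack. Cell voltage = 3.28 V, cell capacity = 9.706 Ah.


V_pack = 9 * 3.28 = 29.52 V
C_pack = 4 * 9.706 = 38.824 Ah
E = V_pack * C_pack = 29.52 * 38.824 = 1146 Wh

1146 Wh


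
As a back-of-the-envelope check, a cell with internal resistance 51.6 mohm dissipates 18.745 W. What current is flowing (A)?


Convert: R = 51.6 mohm = 0.0516 ohm
I = sqrt(Q / R) = sqrt(18.745 / 0.0516) = sqrt(363.28) = 19.06 A

19.06 A


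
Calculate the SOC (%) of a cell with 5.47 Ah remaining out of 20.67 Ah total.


SOC = (remaining / total) * 100 = (5.47 / 20.67) * 100 = 26.46%

26.46%


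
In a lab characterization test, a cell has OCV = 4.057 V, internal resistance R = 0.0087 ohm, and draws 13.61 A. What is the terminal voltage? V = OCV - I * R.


IR drop = 13.61 * 0.0087 = 0.11841 V
V = 4.057 - 0.11841 = 3.939 V

3.939 V


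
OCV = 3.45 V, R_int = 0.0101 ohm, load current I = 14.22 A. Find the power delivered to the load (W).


Step 1: V_terminal = OCV - I*R = 3.45 - 14.22 * 0.0101 = 3.3064 V
Step 2: P_out = V_terminal * I = 3.3064 * 14.22 = 47.02 W

47.02 W


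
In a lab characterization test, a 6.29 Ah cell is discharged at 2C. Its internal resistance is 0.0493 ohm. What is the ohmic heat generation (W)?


Step 1: I = C_rate * capacity = 2 * 6.29 = 12.58 A
Step 2: Q = I^2 * R = 12.58^2 * 0.0493 = 158.26 * 0.0493 = 7.802 W

7.802 W


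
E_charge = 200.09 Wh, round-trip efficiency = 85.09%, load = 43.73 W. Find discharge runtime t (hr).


Step 1: E_discharge = eta/100 * E_charge = 85.09/100 * 200.09 = 170.26 Wh
Step 2: t = E_discharge / P = 170.26 / 43.73 = 3.893 hr

3.893 hr


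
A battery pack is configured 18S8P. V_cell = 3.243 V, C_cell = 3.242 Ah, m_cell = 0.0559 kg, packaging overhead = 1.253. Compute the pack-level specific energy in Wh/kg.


Step 1: V_pack = 18 * 3.243 = 58.374 V
Step 2: C_pack = 8 * 3.242 = 25.936 Ah
Step 3: E_pack = V_pack * C_pack = 58.374 * 25.936 = 1514 Wh
Step 4: m_pack = 18 * 8 * 0.0559 * 1.253 = 10.086 kg
Step 5: ED = E_pack / m_pack = 1514 / 10.086 = 150.1 Wh/kg

150.1 Wh/kg


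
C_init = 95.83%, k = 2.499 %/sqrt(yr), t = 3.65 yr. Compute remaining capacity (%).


Step 1: sqrt(3.65 yr) = 1.9105
Step 2: drop = 2.499 * 1.9105 = 4.7743
Step 3: C_final = 95.83 - 4.7743 = 91.06%

91.06%


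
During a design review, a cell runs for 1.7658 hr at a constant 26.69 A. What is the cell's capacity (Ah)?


C = I * t = 26.69 * 1.7658 = 47.13 Ah

47.13 Ah


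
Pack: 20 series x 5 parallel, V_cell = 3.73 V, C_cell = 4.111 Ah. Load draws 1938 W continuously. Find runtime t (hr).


Step 1: E_pack = Ns * V_cell * Np * C_cell = 20 * 3.73 * 5 * 4.111 = 1533.4 Wh
Step 2: t = E_pack / P = 1533.4 / 1938 = 0.7912 hr

0.7912 hr


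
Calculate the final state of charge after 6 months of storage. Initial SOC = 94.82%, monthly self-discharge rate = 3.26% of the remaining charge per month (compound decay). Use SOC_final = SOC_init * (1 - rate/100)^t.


Monthly retention factor = 1 - 3.26/100 = 0.9674
Over 6 months: factor^6 = 0.81967
SOC_final = 94.82 * 0.81967 = 77.72%

77.72%


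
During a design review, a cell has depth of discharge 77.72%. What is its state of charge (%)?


SOC = 100 - DOD = 100 - 77.72 = 22.28%

22.28%


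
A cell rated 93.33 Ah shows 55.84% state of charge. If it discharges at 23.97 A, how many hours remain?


Step 1: remaining = SOC/100 * C_total = 55.84/100 * 93.33 = 52.115 Ah
Step 2: t = remaining / I = 52.115 / 23.97 = 2.174 hr

2.174 hr


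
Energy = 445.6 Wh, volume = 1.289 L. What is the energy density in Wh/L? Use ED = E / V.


ED = E / V = 445.6 / 1.289 = 345.7 Wh/L

345.7 Wh/L


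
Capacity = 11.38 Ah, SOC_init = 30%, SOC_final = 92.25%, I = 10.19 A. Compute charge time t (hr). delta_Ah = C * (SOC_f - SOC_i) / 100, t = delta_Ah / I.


delta_Ah = 11.38 * (92.25 - 30) / 100 = 7.0841 Ah
t = delta_Ah / I = 7.0841 / 10.19 = 0.6952 hr

0.6952 hr


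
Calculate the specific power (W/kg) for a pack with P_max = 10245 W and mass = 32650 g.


Convert: m = 32650 g = 32.65 kg
SP = P / m = 10245 / 32.65 = 313.8 W/kg

313.8 W/kg


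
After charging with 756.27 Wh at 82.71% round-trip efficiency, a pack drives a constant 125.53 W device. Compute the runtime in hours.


Step 1: E_discharge = eta/100 * E_charge = 82.71/100 * 756.27 = 625.51 Wh
Step 2: t = E_discharge / P = 625.51 / 125.53 = 4.983 hr

4.983 hr


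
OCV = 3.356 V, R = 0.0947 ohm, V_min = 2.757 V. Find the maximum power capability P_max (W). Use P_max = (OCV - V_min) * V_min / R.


dV = OCV - V_min = 0.599 V (so I_max = dV / R)
P_max = dV * V_min / R = 0.599 * 2.757 / 0.0947 = 17.44 W

17.44 W


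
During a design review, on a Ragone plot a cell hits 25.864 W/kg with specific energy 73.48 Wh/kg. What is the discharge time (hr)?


t = E / P = 73.48 / 25.864 = 2.841 hr

2.841 hr


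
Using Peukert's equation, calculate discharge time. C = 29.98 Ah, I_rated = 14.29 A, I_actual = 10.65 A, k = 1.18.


Step 1: t_rated = C / I_rated = 29.98 / 14.29 = 2.098 hr
Step 2: ratio = 14.29 / 10.65 = 1.3418
Step 3: ratio^k = 1.3418^1.18 = 1.4147
Step 4: t = t_rated * ratio^k = 2.098 * 1.4147 = 2.968 hr

2.968 hr


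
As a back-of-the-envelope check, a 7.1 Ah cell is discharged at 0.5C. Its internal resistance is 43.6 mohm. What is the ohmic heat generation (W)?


Convert: R = 43.6 mohm = 0.0436 ohm
Step 1: I = C_rate * capacity = 0.5 * 7.1 = 3.55 A
Step 2: Q = I^2 * R = 3.55^2 * 0.0436 = 12.603 * 0.0436 = 0.5495 W

0.5495 W


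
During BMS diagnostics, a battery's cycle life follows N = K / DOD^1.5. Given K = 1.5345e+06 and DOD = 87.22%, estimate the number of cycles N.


Step 1: DOD^1.5 = 87.22^1.5 = 814.56
Step 2: N = 1.5345e+06 / 814.56 = 1884 cycles

1884 cycles


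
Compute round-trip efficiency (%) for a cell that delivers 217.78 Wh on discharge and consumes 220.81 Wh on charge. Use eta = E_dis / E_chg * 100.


eta_e = E_dis / E_chg * 100 = 217.78 / 220.81 * 100 = 98.63%

98.63%


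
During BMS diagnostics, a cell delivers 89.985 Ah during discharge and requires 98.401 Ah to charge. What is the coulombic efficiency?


eta_c = Q_dis / Q_chg * 100 = 89.985 / 98.401 * 100 = 91.45%

91.45%


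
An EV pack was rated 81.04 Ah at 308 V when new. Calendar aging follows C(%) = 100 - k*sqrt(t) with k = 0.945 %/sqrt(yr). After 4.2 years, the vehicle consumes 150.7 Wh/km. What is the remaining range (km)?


Step 1: capacity retention = 100 - 0.945 * sqrt(4.2) = 100 - 0.945 * 2.0494 = 98.063%
Step 2: C_now = 81.04 * 98.063/100 = 79.47 Ah
Step 3: E_pack = V * C_now = 308 * 79.47 = 24477 Wh
Step 4: range = E_pack / consumption = 24477 / 150.7 = 162.4 km

162.4 km


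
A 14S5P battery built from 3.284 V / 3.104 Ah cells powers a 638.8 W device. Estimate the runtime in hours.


Step 1: E_pack = Ns * V_cell * Np * C_cell = 14 * 3.284 * 5 * 3.104 = 713.55 Wh
Step 2: t = E_pack / P = 713.55 / 638.8 = 1.117 hr

1.117 hr


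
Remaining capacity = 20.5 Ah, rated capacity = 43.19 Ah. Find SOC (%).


SOC% = 20.5 / 43.19 * 100 = 47.46%

47.46%


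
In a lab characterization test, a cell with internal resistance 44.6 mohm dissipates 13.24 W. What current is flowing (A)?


Convert: R = 44.6 mohm = 0.0446 ohm
I = sqrt(Q / R) = sqrt(13.24 / 0.0446) = sqrt(296.86) = 17.23 A

17.23 A


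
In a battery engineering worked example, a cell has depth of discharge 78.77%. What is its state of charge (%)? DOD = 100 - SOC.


SOC = 100 - DOD = 100 - 78.77 = 21.23%

21.23%


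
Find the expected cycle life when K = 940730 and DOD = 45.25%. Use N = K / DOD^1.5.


Step 1: DOD^1.5 = 45.25^1.5 = 304.39
Step 2: N = 940730 / 304.39 = 3091 cycles

3091 cycles


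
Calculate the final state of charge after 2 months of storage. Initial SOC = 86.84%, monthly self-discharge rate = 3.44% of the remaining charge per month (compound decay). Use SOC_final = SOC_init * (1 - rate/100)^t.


Monthly retention factor = 1 - 3.44/100 = 0.9656
Over 2 months: factor^2 = 0.93238
SOC_final = 86.84 * 0.93238 = 80.97%

80.97%


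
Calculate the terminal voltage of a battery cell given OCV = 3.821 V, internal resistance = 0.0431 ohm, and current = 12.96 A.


V = OCV - I*R = 3.821 - 12.96 * 0.0431 = 3.262 V

3.262 V


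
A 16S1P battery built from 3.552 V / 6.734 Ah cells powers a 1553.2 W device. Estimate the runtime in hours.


Step 1: E_pack = Ns * V_cell * Np * C_cell = 16 * 3.552 * 1 * 6.734 = 382.71 Wh
Step 2: t = E_pack / P = 382.71 / 1553.2 = 0.2464 hr

0.2464 hr


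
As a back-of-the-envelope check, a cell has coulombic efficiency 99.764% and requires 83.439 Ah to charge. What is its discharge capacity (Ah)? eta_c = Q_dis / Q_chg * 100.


Q_dis = eta/100 * Q_chg = 99.764/100 * 83.439 = 83.24 Ah

83.24 Ah


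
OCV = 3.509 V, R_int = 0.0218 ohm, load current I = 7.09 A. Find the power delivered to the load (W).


Step 1: V_terminal = OCV - I*R = 3.509 - 7.09 * 0.0218 = 3.3544 V
Step 2: P_out = V_terminal * I = 3.3544 * 7.09 = 23.78 W

23.78 W


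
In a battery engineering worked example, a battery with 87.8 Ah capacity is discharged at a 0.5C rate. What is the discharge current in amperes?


I = C_rate * capacity = 0.5 * 87.8 = 43.9 A

43.9 A


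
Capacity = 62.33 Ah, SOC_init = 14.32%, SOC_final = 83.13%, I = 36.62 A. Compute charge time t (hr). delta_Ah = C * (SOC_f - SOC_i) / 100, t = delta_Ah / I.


Step 1: dSOC = 83.13% - 14.32% = 68.81%
Step 2: delta_Ah = 62.33 * 68.81 / 100 = 42.889 Ah
Step 3: t = 42.889 / 36.62 = 1.171 hr

1.171 hr


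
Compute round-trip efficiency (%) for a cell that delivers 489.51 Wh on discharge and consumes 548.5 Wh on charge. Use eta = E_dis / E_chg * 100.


Round-trip efficiency = 489.51/548.5 * 100% = 89.25%

89.25%


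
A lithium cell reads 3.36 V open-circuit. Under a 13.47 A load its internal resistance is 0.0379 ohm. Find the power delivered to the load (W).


Step 1: V_terminal = OCV - I*R = 3.36 - 13.47 * 0.0379 = 2.8495 V
Step 2: P_out = V_terminal * I = 2.8495 * 13.47 = 38.38 W

38.38 W


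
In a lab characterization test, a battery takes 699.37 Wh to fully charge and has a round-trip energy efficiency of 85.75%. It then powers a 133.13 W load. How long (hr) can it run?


Step 1: E_discharge = eta/100 * E_charge = 85.75/100 * 699.37 = 599.71 Wh
Step 2: t = E_discharge / P = 599.71 / 133.13 = 4.505 hr

4.505 hr


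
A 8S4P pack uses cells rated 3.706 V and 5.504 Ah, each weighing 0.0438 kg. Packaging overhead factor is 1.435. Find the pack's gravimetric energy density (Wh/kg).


Step 1: V_pack = 8 * 3.706 = 29.648 V
Step 2: C_pack = 4 * 5.504 = 22.016 Ah
Step 3: E_pack = V_pack * C_pack = 29.648 * 22.016 = 652.73 Wh
Step 4: m_pack = 8 * 4 * 0.0438 * 1.435 = 2.0113 kg
Step 5: ED = E_pack / m_pack = 652.73 / 2.0113 = 324.5 Wh/kg

324.5 Wh/kg


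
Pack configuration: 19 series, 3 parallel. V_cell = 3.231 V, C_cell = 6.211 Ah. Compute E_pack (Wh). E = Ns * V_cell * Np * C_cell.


E = Ns * Vcell * Np * Ccell = 19 * 3.231 * 3 * 6.211 = 1144 Wh

1144 Wh


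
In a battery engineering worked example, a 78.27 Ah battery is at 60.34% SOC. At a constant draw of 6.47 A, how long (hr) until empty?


Step 1: remaining = SOC/100 * C_total = 60.34/100 * 78.27 = 47.228 Ah
Step 2: t = remaining / I = 47.228 / 6.47 = 7.300 hr

7.300 hr


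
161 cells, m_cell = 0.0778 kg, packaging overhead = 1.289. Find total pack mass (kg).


m_pack = n * m_cell * overhead = 161 * 0.0778 * 1.289 = 16.15 kg

16.15 kg


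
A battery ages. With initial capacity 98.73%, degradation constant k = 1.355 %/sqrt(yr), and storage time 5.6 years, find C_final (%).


Step 1: sqrt(5.6 yr) = 2.3664
Step 2: drop = 1.355 * 2.3664 = 3.2065
Step 3: C_final = 98.73 - 3.2065 = 95.52%

95.52%


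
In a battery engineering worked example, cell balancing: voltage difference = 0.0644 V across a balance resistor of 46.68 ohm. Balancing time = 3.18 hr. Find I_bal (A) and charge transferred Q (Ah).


First, Ohm's law: I_bal = 0.0644 V / 46.68 ohm = 0.0013796 A
Then Q = I * t = 0.0013796 A * 3.18 hr = 0.004387 Ah

I=0.0013796 A, Q=0.004387 Ah


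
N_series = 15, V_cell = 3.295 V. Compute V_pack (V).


V_pack = n * V_cell = 15 * 3.295 = 49.425 V

49.425 V


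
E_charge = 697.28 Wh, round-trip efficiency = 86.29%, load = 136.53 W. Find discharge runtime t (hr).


Step 1: E_discharge = eta/100 * E_charge = 86.29/100 * 697.28 = 601.68 Wh
Step 2: t = E_discharge / P = 601.68 / 136.53 = 4.407 hr

4.407 hr


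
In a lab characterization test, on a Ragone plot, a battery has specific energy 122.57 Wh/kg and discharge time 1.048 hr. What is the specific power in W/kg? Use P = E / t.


P_specific = E / t = 122.57 / 1.048 = 117.0 W/kg

117.0 W/kg


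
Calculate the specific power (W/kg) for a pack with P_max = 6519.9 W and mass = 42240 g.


Convert: m = 42240 g = 42.24 kg
SP = P / m = 6519.9 / 42.24 = 154.4 W/kg

154.4 W/kg


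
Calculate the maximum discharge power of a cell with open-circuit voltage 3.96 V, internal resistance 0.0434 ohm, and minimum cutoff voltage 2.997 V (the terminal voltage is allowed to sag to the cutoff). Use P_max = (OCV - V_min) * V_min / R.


P_max = (OCV - V_min) * V_min / R = (3.96 - 2.997) * 2.997 / 0.0434 = 0.963 * 2.997 / 0.0434 = 66.50 W

66.50 W


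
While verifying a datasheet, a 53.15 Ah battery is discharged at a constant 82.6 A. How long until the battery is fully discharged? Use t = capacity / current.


Runtime = 53.15 Ah / 82.6 A = 0.6435 hr

0.6435 hr


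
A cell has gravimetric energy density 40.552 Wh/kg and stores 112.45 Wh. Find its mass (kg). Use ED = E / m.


m = E / ED = 112.45 / 40.552 = 2.773 kg

2.773 kg


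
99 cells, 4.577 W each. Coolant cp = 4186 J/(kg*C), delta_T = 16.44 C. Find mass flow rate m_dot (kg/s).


Step 1: Total heat Q = 99 * 4.577 W = 453.12 W
Step 2: denom = cp * dT = 4186 * 16.44 = 68818
Step 3: m_dot = 453.12 / 68818 = 0.006584 kg/s

0.006584 kg/s


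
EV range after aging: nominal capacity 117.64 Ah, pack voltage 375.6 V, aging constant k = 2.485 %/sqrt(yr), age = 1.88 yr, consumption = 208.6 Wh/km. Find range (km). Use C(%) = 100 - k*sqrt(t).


Step 1: capacity retention = 100 - 2.485 * sqrt(1.88) = 100 - 2.485 * 1.3711 = 96.593%
Step 2: C_now = 117.64 * 96.593/100 = 113.63 Ah
Step 3: E_pack = V * C_now = 375.6 * 113.63 = 42679 Wh
Step 4: range = E_pack / consumption = 42679 / 208.6 = 204.6 km

204.6 km


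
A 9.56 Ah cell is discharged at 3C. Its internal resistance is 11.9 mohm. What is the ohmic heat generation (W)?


Convert: R = 11.9 mohm = 0.0119 ohm
Step 1: I = C_rate * capacity = 3 * 9.56 = 28.68 A
Step 2: Q = I^2 * R = 28.68^2 * 0.0119 = 822.54 * 0.0119 = 9.788 W

9.788 W


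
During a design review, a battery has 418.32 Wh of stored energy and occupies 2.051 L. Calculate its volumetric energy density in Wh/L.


ED = E / V = 418.32 / 2.051 = 204.0 Wh/L

204.0 Wh/L


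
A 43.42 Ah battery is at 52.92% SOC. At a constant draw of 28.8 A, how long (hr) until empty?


Step 1: remaining = SOC/100 * C_total = 52.92/100 * 43.42 = 22.978 Ah
Step 2: t = remaining / I = 22.978 / 28.8 = 0.7978 hr

0.7978 hr


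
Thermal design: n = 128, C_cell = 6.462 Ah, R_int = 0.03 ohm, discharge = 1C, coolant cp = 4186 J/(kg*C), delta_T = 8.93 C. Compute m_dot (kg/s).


Step 1: I = 1 * 6.462 = 6.462 A
Step 2: Q_cell = I^2 * R = 6.462^2 * 0.03 = 1.2527 W
Step 3: Q_total = 128 * 1.2527 = 160.35 W
Step 4: m_dot = Q_total / (cp * dT) = 160.35 / (4186 * 8.93) = 0.004290 kg/s

0.004290 kg/s


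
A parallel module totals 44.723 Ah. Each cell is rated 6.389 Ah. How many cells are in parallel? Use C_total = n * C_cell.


n = C_total / C_cell = 44.723 / 6.389 = 7

7


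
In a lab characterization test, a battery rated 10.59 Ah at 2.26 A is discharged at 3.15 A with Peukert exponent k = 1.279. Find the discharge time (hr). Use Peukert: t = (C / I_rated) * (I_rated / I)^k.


Step 1: t_rated = C / I_rated = 10.59 / 2.26 = 4.6858 hr
Step 2: ratio = 2.26 / 3.15 = 0.71746
Step 3: ratio^k = 0.71746^1.279 = 0.65398
Step 4: t = t_rated * ratio^k = 4.6858 * 0.65398 = 3.064 hr

3.064 hr
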